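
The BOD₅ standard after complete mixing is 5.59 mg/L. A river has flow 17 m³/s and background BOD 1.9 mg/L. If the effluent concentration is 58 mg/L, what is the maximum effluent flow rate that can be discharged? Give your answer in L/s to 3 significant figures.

Mass balance at complete mixing: C_std·(Q_w + Q_r) = Q_w·C_e + Q_r·C_b.
Rearranging, Q_w = Q_r·(C_std − C_b)/(C_e − C_std) = 17·(5.59 − 1.9) / (58 − 5.59) = 1.197 m³/s.
= 1197 L/s.

1200 L/s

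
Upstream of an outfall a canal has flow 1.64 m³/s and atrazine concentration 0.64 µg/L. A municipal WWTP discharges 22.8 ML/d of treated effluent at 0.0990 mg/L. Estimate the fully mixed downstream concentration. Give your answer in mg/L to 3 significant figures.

0.0143 mg/L

22.8 ML/d = 0.2639 m³/s.
0.64 µg/L = 0.00064 mg/L.
Conservation of mass across the mixing zone: C = (0.2639·0.099 + 1.64·0.00064) / (0.2639 + 1.64) = 0.02717/1.904 = 0.01427 mg/L.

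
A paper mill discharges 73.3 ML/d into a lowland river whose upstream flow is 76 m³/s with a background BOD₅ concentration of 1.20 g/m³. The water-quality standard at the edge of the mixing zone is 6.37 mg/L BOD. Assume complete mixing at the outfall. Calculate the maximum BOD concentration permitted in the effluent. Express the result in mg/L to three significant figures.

470 mg/L

73.3 ML/d = 0.8484 m³/s.
Mass balance: 6.37·76.85 = 0.8484·Cₑ + 76·1.2.
Cₑ = (489.5 − 91.2) / 0.8484 = 469.5 mg/L.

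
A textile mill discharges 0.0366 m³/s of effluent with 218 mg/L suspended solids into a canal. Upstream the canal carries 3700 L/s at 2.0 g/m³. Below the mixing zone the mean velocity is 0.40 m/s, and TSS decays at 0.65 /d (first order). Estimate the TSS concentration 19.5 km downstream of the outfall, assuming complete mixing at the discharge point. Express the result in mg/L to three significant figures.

3700 L/s = 3.7 m³/s.
After complete mixing, C₀ = (0.0366·218 + 3.7·2) / 3.737 = 4.116 mg/L.
Travel time t = 1.95e+04 m / 0.40 m/s = 4.875e+04 s = 0.5642 d.
C = 4.116·exp(−0.65·0.5642) = 4.116·0.693 = 2.852 mg/L.

2.85 mg/L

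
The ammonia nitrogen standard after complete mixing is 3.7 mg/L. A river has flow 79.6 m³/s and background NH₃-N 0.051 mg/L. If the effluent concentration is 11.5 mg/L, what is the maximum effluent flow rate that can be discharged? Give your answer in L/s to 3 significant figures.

Mass balance at complete mixing: C_std·(Q_w + Q_r) = Q_w·C_e + Q_r·C_b.
Rearranging, Q_w = Q_r·(C_std − C_b)/(C_e − C_std) = 79.6·(3.7 − 0.051) / (11.5 − 3.7) = 37.24 m³/s.
= 3.724e+04 L/s.

37200 L/s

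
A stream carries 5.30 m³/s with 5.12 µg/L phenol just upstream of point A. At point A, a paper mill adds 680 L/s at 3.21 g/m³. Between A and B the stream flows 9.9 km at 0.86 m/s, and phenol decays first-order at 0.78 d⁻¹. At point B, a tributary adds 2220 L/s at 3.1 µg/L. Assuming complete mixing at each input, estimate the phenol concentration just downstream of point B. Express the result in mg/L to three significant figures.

5.12 µg/L = 0.00512 mg/L.
680 L/s = 0.68 m³/s.
After input A: C = (5.3·0.00512 + 0.68·3.21) / 5.98 = 0.3696 mg/L.
Over the 9.9 km reach to input B (t = 1.151e+04 s = 0.1332 d), decay gives C = 0.3696·exp(−0.78·0.1332) = 0.3331 mg/L.
2220 L/s = 2.22 m³/s.
3.1 µg/L = 0.0031 mg/L.
After input B: C = (5.98·0.3331 + 2.22·0.0031) / 8.2 = 0.2437 mg/L.

0.244 mg/L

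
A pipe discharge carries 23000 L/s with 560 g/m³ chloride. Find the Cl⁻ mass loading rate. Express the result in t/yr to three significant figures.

23000 L/s = 23 m³/s.
Mass flux = Q·C = 23 m³/s × 560 g/m³ = 1.288e+04 g/s.
= 1.288e+04 g/s × 31.56 = 4.065e+05 t/yr.

406000 t/yr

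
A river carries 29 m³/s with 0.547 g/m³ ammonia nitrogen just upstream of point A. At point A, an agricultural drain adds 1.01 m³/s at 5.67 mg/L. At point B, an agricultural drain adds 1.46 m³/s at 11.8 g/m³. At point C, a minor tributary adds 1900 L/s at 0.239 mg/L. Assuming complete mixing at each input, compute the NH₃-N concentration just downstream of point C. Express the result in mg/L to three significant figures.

1.18 mg/L

After input A: C = (29·0.547 + 1.01·5.67) / 30.01 = 0.7194 mg/L.
After input B: C = (30.01·0.7194 + 1.46·11.8) / 31.47 = 1.233 mg/L.
1900 L/s = 1.9 m³/s.
After input C: C = (31.47·1.233 + 1.9·0.239) / 33.37 = 1.177 mg/L.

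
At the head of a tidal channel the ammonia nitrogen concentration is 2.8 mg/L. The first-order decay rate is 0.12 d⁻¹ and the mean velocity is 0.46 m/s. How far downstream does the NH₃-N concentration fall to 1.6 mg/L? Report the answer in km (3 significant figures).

185 km

From C = C₀·e^(−kt), t = ln(C₀/C)/k = ln(2.8/1.6)/0.12 = 0.5596/0.12 = 4.663 d.
Distance = v·t = 0.46 m/s × 4.029e+05 s = 1.853e+05 m = 185.3 km.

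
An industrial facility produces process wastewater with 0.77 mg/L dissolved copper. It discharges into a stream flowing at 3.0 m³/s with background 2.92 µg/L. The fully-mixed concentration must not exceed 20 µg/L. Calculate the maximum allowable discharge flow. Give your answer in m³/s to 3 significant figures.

0.0683 m³/s

2.92 µg/L = 0.00292 mg/L.
20 µg/L = 0.02 mg/L.
Mass balance at complete mixing: C_std·(Q_w + Q_r) = Q_w·C_e + Q_r·C_b.
Rearranging, Q_w = Q_r·(C_std − C_b)/(C_e − C_std) = 3.0·(0.02 − 0.00292) / (0.77 − 0.02) = 0.06832 m³/s.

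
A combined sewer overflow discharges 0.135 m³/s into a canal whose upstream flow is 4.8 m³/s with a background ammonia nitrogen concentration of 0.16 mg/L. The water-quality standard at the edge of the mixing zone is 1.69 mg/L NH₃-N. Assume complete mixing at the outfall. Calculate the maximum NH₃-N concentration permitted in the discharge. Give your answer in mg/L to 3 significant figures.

Mass balance: 1.69·4.935 = 0.135·Cₑ + 4.8·0.16.
Cₑ = (8.34 − 0.768) / 0.135 = 56.09 mg/L.

56.1 mg/L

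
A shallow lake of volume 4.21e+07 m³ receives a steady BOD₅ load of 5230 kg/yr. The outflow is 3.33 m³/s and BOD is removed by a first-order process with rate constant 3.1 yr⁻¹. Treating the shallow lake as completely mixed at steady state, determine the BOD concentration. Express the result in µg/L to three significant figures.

Outflow Q = 3.33 m³/s × 3.156e+07 s/yr = 1.051e+08 m³/yr.
Steady-state CSTR mass balance: W = Q·C + k·V·C, so C = W/(Q + kV).
Q + kV = 1.051e+08 + 3.1·4.21e+07 = 2.356e+08 m³/yr.
C = 5230/2.356e+08 = 2.22e-05 kg/m³ = 0.0222 mg/L = 22.2 µg/L.

22.2 µg/L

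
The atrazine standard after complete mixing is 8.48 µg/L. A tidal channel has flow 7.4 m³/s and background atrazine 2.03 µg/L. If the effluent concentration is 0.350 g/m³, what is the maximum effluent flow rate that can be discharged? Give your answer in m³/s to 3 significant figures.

2.03 µg/L = 0.00203 mg/L.
8.48 µg/L = 0.00848 mg/L.
Mass balance at complete mixing: C_std·(Q_w + Q_r) = Q_w·C_e + Q_r·C_b.
Rearranging, Q_w = Q_r·(C_std − C_b)/(C_e − C_std) = 7.4·(0.00848 − 0.00203) / (0.35 − 0.00848) = 0.1398 m³/s.

0.140 m³/s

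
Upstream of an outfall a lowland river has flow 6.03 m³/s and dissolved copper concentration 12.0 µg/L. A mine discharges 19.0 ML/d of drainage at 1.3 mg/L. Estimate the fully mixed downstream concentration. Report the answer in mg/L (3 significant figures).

19.0 ML/d = 0.2199 m³/s.
12.0 µg/L = 0.012 mg/L.
Flow-weighted mixing gives C = (0.2199·1.3 + 6.03·0.012) / (0.2199 + 6.03) = 0.3582/6.25 = 0.05732 mg/L.

0.0573 mg/L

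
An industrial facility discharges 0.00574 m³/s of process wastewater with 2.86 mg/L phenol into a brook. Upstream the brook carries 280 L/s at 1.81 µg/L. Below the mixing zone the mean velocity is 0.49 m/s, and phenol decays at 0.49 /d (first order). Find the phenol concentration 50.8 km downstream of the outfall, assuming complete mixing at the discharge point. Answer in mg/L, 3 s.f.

280 L/s = 0.28 m³/s.
1.81 µg/L = 0.00181 mg/L.
After complete mixing, C₀ = (0.00574·2.86 + 0.28·0.00181) / 0.2857 = 0.05923 mg/L.
Travel time t = 5.08e+04 m / 0.49 m/s = 1.037e+05 s = 1.2 d.
C = 0.05923·exp(−0.49·1.2) = 0.05923·0.5555 = 0.0329 mg/L.

0.0329 mg/L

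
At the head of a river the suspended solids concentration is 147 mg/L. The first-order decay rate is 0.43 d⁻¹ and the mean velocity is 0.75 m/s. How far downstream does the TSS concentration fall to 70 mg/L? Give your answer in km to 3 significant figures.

112 km

From C = C₀·e^(−kt), t = ln(C₀/C)/k = ln(147/70)/0.43 = 0.7419/0.43 = 1.725 d.
Distance = v·t = 0.75 m/s × 1.491e+05 s = 1.118e+05 m = 111.8 km.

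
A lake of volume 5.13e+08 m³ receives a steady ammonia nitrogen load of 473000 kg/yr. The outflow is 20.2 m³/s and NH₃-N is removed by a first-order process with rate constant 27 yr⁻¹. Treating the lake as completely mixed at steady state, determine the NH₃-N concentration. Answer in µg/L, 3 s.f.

Outflow Q = 20.2 m³/s × 3.156e+07 s/yr = 6.375e+08 m³/yr.
Steady-state CSTR mass balance: W = Q·C + k·V·C, so C = W/(Q + kV).
Q + kV = 6.375e+08 + 27·5.13e+08 = 1.449e+10 m³/yr.
C = 473000/1.449e+10 = 3.265e-05 kg/m³ = 0.03265 mg/L = 32.65 µg/L.

32.6 µg/L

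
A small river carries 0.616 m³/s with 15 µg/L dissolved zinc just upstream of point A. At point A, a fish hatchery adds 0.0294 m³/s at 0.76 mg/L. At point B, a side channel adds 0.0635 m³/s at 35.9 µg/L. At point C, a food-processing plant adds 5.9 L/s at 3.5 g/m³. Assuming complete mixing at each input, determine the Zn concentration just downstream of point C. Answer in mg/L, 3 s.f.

0.0763 mg/L

15 µg/L = 0.015 mg/L.
After input A: C = (0.616·0.015 + 0.0294·0.76) / 0.6454 = 0.04894 mg/L.
35.9 µg/L = 0.0359 mg/L.
After input B: C = (0.6454·0.04894 + 0.0635·0.0359) / 0.7089 = 0.04777 mg/L.
5.9 L/s = 0.0059 m³/s.
After input C: C = (0.7089·0.04777 + 0.0059·3.5) / 0.7148 = 0.07626 mg/L.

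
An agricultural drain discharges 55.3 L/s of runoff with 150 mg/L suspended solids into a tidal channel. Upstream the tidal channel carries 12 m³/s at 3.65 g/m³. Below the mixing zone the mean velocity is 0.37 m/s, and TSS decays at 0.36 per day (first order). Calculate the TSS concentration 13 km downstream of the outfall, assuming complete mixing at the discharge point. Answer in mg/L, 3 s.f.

3.73 mg/L

55.3 L/s = 0.0553 m³/s.
After complete mixing, C₀ = (0.0553·150 + 12·3.65) / 12.06 = 4.321 mg/L.
Travel time t = 1.3e+04 m / 0.37 m/s = 3.514e+04 s = 0.4067 d.
C = 4.321·exp(−0.36·0.4067) = 4.321·0.8638 = 3.733 mg/L.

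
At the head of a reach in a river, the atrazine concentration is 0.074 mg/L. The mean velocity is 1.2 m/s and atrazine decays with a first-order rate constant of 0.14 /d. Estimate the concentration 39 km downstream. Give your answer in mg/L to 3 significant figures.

0.0702 mg/L

Travel time t = 39 km / 1.2 m/s = 3.9e+04/1.2 = 3.25e+04 s = 0.3762 d.
First-order decay: C = 0.074·exp(−0.14·0.3762) = 0.074·0.9487 = 0.0702 mg/L.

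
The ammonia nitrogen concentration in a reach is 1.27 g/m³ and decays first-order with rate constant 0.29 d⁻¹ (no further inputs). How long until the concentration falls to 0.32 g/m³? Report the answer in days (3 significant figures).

t = ln(C₀/C)/k = ln(1.27/0.32)/0.29 = 1.378/0.29 = 4.753 d.

4.75 d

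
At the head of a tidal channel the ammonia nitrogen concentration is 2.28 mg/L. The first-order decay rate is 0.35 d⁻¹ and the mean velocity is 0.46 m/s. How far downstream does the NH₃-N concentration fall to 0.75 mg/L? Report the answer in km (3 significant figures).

126 km

From C = C₀·e^(−kt), t = ln(C₀/C)/k = ln(2.28/0.75)/0.35 = 1.112/0.35 = 3.177 d.
Distance = v·t = 0.46 m/s × 2.745e+05 s = 1.263e+05 m = 126.3 km.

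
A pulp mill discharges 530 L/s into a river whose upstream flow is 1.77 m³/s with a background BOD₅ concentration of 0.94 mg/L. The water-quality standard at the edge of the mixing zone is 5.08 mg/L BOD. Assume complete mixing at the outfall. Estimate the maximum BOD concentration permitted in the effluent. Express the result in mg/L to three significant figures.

18.9 mg/L

530 L/s = 0.53 m³/s.
Mass balance: 5.08·2.3 = 0.53·Cₑ + 1.77·0.94.
Cₑ = (11.68 − 1.664) / 0.53 = 18.91 mg/L.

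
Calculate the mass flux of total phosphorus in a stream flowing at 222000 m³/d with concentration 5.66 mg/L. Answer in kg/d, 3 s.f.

222000 m³/d = 2.569 m³/s.
Mass flux = Q·C = 2.569 m³/s × 5.66 g/m³ = 14.54 g/s.
= 14.54 g/s × 86.4 = 1257 kg/d.

1260 kg/d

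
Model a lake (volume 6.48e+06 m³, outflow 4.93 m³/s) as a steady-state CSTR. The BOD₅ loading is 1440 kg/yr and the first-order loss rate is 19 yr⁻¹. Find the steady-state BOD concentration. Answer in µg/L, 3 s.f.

Outflow Q = 4.93 m³/s × 3.156e+07 s/yr = 1.556e+08 m³/yr.
Steady-state CSTR mass balance: W = Q·C + k·V·C, so C = W/(Q + kV).
Q + kV = 1.556e+08 + 19·6.48e+06 = 2.787e+08 m³/yr.
C = 1440/2.787e+08 = 5.167e-06 kg/m³ = 0.005167 mg/L = 5.167 µg/L.

5.17 µg/L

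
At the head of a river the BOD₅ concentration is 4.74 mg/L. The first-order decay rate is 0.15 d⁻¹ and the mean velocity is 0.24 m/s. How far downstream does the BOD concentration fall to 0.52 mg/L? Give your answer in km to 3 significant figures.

From C = C₀·e^(−kt), t = ln(C₀/C)/k = ln(4.74/0.52)/0.15 = 2.21/0.15 = 14.73 d.
Distance = v·t = 0.24 m/s × 1.273e+06 s = 3.055e+05 m = 305.5 km.

306 km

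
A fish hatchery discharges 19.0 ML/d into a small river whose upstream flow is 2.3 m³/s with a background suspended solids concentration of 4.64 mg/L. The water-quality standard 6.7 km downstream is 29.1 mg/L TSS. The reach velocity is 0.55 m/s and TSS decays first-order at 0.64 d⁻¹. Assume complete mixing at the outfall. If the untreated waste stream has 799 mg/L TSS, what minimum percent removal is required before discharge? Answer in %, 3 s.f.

60.4 %

19.0 ML/d = 0.2199 m³/s.
Travel time to the compliance point: t = 6700/0.55 = 1.218e+04 s = 0.141 d; decay factor exp(−0.64·0.141) = 0.9137.
So the concentration just after mixing may be at most 29.1/0.9137 = 31.85 mg/L.
Mass balance: 31.85·2.52 = 0.2199·Cₑ + 2.3·4.64.
Cₑ = (80.25 − 10.67) / 0.2199 = 316.4 mg/L.
Required removal = 1 − 316.4/799 = 60.4 %.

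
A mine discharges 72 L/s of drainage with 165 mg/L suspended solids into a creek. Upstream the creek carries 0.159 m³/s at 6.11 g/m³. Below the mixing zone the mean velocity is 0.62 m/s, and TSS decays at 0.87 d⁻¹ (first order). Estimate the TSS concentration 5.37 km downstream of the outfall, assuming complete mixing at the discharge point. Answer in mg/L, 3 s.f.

72 L/s = 0.072 m³/s.
After complete mixing, C₀ = (0.072·165 + 0.159·6.11) / 0.231 = 55.63 mg/L.
Travel time t = 5370 m / 0.62 m/s = 8661 s = 0.1002 d.
C = 55.63·exp(−0.87·0.1002) = 55.63·0.9165 = 50.99 mg/L.

51.0 mg/L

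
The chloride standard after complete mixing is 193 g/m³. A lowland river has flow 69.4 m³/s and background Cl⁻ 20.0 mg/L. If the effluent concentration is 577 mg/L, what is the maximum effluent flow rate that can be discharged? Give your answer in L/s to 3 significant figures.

Mass balance at complete mixing: C_std·(Q_w + Q_r) = Q_w·C_e + Q_r·C_b.
Rearranging, Q_w = Q_r·(C_std − C_b)/(C_e − C_std) = 69.4·(193 − 20) / (577 − 193) = 31.27 m³/s.
= 3.127e+04 L/s.

31300 L/s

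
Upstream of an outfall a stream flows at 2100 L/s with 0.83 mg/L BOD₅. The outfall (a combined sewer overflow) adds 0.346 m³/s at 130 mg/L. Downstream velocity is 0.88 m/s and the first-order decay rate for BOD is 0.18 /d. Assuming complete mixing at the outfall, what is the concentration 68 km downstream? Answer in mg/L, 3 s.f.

16.3 mg/L

2100 L/s = 2.1 m³/s.
After complete mixing, C₀ = (0.346·130 + 2.1·0.83) / 2.446 = 19.1 mg/L.
Travel time t = 6.8e+04 m / 0.88 m/s = 7.727e+04 s = 0.8944 d.
C = 19.1·exp(−0.18·0.8944) = 19.1·0.8513 = 16.26 mg/L.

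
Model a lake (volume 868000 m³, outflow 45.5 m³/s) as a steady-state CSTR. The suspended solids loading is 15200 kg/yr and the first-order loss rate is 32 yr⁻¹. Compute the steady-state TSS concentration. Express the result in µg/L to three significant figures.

10.4 µg/L

Outflow Q = 45.5 m³/s × 3.156e+07 s/yr = 1.436e+09 m³/yr.
Steady-state CSTR mass balance: W = Q·C + k·V·C, so C = W/(Q + kV).
Q + kV = 1.436e+09 + 32·868000 = 1.464e+09 m³/yr.
C = 15200/1.464e+09 = 1.039e-05 kg/m³ = 0.01039 mg/L = 10.39 µg/L.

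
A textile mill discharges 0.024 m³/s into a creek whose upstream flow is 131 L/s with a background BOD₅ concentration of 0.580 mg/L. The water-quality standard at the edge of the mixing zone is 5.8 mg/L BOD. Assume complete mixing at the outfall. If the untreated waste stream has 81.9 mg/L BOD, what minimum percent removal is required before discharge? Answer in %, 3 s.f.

58.1 %

131 L/s = 0.131 m³/s.
Mass balance: 5.8·0.155 = 0.024·Cₑ + 0.131·0.58.
Cₑ = (0.899 − 0.07598) / 0.024 = 34.29 mg/L.
Required removal = 1 − 34.29/81.9 = 58.13 %.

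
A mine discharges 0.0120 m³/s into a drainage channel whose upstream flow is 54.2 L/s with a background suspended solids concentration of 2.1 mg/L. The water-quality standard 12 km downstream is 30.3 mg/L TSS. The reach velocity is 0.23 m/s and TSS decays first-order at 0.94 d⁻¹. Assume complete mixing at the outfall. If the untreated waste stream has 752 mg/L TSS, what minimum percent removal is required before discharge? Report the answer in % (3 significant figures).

54.2 L/s = 0.0542 m³/s.
Travel time to the compliance point: t = 1.2e+04/0.23 = 5.217e+04 s = 0.6039 d; decay factor exp(−0.94·0.6039) = 0.5669.
So the concentration just after mixing may be at most 30.3/0.5669 = 53.45 mg/L.
Mass balance: 53.45·0.0662 = 0.012·Cₑ + 0.0542·2.1.
Cₑ = (3.539 − 0.1138) / 0.012 = 285.4 mg/L.
Required removal = 1 − 285.4/752 = 62.05 %.

62.0 %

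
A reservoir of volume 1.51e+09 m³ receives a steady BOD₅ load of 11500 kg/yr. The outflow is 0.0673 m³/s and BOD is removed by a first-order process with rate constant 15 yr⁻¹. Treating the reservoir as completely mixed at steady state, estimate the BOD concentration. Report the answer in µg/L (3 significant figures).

0.508 µg/L

Outflow Q = 0.0673 m³/s × 3.156e+07 s/yr = 2.124e+06 m³/yr.
Steady-state CSTR mass balance: W = Q·C + k·V·C, so C = W/(Q + kV).
Q + kV = 2.124e+06 + 15·1.51e+09 = 2.265e+10 m³/yr.
C = 11500/2.265e+10 = 5.077e-07 kg/m³ = 0.0005077 mg/L = 0.5077 µg/L.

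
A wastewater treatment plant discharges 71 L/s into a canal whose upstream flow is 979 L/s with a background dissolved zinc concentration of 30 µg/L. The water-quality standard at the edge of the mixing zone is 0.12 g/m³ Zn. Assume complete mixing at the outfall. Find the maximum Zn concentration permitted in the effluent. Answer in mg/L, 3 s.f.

1.36 mg/L

71 L/s = 0.071 m³/s.
979 L/s = 0.979 m³/s.
30 µg/L = 0.03 mg/L.
Mass balance: 0.12·1.05 = 0.071·Cₑ + 0.979·0.03.
Cₑ = (0.126 − 0.02937) / 0.071 = 1.361 mg/L.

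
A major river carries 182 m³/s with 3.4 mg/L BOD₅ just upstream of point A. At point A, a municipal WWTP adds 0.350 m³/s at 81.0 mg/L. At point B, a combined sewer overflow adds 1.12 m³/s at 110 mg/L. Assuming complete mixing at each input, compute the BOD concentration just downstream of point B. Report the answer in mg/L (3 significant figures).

4.20 mg/L

After input A: C = (182·3.4 + 0.35·81) / 182.3 = 3.549 mg/L.
After input B: C = (182.3·3.549 + 1.12·110) / 183.5 = 4.199 mg/L.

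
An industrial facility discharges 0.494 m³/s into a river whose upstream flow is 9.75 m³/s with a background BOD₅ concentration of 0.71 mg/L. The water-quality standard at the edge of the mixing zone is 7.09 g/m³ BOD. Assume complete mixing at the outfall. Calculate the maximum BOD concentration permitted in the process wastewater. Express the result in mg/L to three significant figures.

Mass balance: 7.09·10.24 = 0.494·Cₑ + 9.75·0.71.
Cₑ = (72.63 − 6.922) / 0.494 = 133 mg/L.

133 mg/L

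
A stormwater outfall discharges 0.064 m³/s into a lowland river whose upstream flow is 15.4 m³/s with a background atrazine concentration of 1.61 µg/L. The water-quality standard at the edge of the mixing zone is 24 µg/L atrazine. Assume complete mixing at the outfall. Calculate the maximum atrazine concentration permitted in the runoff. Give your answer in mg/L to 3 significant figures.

1.61 µg/L = 0.00161 mg/L.
24 µg/L = 0.024 mg/L.
Mass balance: 0.024·15.46 = 0.064·Cₑ + 15.4·0.00161.
Cₑ = (0.3711 − 0.02479) / 0.064 = 5.412 mg/L.

5.41 mg/L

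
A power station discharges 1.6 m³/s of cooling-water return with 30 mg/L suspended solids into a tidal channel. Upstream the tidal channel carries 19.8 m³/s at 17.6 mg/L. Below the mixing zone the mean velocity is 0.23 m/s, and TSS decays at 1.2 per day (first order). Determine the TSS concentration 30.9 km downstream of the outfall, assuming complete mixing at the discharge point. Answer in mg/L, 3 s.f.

After complete mixing, C₀ = (1.6·30 + 19.8·17.6) / 21.4 = 18.53 mg/L.
Travel time t = 3.09e+04 m / 0.23 m/s = 1.343e+05 s = 1.555 d.
C = 18.53·exp(−1.2·1.555) = 18.53·0.1548 = 2.867 mg/L.

2.87 mg/L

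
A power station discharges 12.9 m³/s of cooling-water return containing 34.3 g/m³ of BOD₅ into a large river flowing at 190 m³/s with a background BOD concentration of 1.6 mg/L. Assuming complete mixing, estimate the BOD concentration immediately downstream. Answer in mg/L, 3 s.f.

Flow-weighted mixing gives C = (12.9·34.3 + 190·1.6) / (12.9 + 190) = 746.5/202.9 = 3.679 mg/L.

3.68 mg/L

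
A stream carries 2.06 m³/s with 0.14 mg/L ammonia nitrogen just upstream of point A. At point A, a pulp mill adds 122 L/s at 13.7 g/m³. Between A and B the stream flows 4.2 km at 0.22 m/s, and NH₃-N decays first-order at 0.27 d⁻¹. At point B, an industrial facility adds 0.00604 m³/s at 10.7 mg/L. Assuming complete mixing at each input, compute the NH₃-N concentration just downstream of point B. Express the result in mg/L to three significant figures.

0.873 mg/L

122 L/s = 0.122 m³/s.
After input A: C = (2.06·0.14 + 0.122·13.7) / 2.182 = 0.8982 mg/L.
Over the 4.2 km reach to input B (t = 1.909e+04 s = 0.221 d), decay gives C = 0.8982·exp(−0.27·0.221) = 0.8462 mg/L.
After input B: C = (2.182·0.8462 + 0.00604·10.7) / 2.188 = 0.8734 mg/L.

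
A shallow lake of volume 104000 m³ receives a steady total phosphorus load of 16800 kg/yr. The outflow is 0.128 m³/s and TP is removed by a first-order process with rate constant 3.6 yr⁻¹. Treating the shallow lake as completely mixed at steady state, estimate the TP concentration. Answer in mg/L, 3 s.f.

3.81 mg/L

Outflow Q = 0.128 m³/s × 3.156e+07 s/yr = 4.039e+06 m³/yr.
Steady-state CSTR mass balance: W = Q·C + k·V·C, so C = W/(Q + kV).
Q + kV = 4.039e+06 + 3.6·104000 = 4.414e+06 m³/yr.
C = 16800/4.414e+06 = 0.003806 kg/m³ = 3.806 mg/L.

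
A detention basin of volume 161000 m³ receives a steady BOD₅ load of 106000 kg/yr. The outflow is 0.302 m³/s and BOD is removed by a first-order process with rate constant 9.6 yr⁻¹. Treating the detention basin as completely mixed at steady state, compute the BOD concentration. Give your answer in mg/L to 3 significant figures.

Outflow Q = 0.302 m³/s × 3.156e+07 s/yr = 9.53e+06 m³/yr.
Steady-state CSTR mass balance: W = Q·C + k·V·C, so C = W/(Q + kV).
Q + kV = 9.53e+06 + 9.6·161000 = 1.108e+07 m³/yr.
C = 106000/1.108e+07 = 0.00957 kg/m³ = 9.57 mg/L.

9.57 mg/L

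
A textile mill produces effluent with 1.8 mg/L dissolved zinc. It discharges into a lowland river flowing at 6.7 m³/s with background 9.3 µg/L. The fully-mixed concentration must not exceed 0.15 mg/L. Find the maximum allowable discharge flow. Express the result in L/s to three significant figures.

571 L/s

9.3 µg/L = 0.0093 mg/L.
Mass balance at complete mixing: C_std·(Q_w + Q_r) = Q_w·C_e + Q_r·C_b.
Rearranging, Q_w = Q_r·(C_std − C_b)/(C_e − C_std) = 6.7·(0.15 − 0.0093) / (1.8 − 0.15) = 0.5713 m³/s.
= 571.3 L/s.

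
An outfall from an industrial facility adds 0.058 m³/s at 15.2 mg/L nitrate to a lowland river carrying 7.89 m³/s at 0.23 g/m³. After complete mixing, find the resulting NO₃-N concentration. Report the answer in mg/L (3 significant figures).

0.339 mg/L

By mass balance at complete mixing, C = (0.058·15.2 + 7.89·0.23) / (0.058 + 7.89) = 2.696/7.948 = 0.3392 mg/L.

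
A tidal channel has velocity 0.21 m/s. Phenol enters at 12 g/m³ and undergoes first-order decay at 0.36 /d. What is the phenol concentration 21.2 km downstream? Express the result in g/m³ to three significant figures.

Travel time t = 21.2 km / 0.21 m/s = 2.12e+04/0.21 = 1.01e+05 s = 1.168 d.
First-order decay: C = 12·exp(−0.36·1.168) = 12·0.6566 = 7.88 g/m³.

7.88 g/m³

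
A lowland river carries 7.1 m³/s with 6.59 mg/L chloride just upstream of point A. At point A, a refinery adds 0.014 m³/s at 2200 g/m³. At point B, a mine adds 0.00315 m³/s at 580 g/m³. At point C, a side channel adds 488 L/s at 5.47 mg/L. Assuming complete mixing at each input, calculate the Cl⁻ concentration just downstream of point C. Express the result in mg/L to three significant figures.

After input A: C = (7.1·6.59 + 0.014·2200) / 7.114 = 10.91 mg/L.
After input B: C = (7.114·10.91 + 0.00315·580) / 7.117 = 11.16 mg/L.
488 L/s = 0.488 m³/s.
After input C: C = (7.117·11.16 + 0.488·5.47) / 7.605 = 10.79 mg/L.

10.8 mg/L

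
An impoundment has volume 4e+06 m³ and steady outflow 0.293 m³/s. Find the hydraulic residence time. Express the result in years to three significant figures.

Q = 0.293 m³/s × 3.156e+07 s/yr = 9.246e+06 m³/yr.
Hydraulic residence time τ = V/Q = 4e+06/9.246e+06 = 0.4326 yr.

0.433 yr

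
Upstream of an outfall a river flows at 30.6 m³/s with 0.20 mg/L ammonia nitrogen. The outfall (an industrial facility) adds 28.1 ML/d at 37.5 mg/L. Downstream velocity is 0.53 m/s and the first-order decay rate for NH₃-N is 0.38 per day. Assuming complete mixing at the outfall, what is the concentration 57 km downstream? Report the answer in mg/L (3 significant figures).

0.369 mg/L

28.1 ML/d = 0.3252 m³/s.
After complete mixing, C₀ = (0.3252·37.5 + 30.6·0.2) / 30.93 = 0.5923 mg/L.
Travel time t = 5.7e+04 m / 0.53 m/s = 1.075e+05 s = 1.245 d.
C = 0.5923·exp(−0.38·1.245) = 0.5923·0.6231 = 0.3691 mg/L.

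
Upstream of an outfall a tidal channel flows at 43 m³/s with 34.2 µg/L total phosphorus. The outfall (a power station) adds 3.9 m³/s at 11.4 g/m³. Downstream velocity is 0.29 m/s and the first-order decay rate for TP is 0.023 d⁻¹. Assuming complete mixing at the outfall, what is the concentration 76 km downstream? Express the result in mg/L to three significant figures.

0.913 mg/L

34.2 µg/L = 0.0342 mg/L.
After complete mixing, C₀ = (3.9·11.4 + 43·0.0342) / 46.9 = 0.9793 mg/L.
Travel time t = 7.6e+04 m / 0.29 m/s = 2.621e+05 s = 3.033 d.
C = 0.9793·exp(−0.023·3.033) = 0.9793·0.9326 = 0.9133 mg/L.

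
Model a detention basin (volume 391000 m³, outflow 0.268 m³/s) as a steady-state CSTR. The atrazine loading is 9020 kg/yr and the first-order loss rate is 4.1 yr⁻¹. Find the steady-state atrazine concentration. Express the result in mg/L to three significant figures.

Outflow Q = 0.268 m³/s × 3.156e+07 s/yr = 8.457e+06 m³/yr.
Steady-state CSTR mass balance: W = Q·C + k·V·C, so C = W/(Q + kV).
Q + kV = 8.457e+06 + 4.1·391000 = 1.006e+07 m³/yr.
C = 9020/1.006e+07 = 0.0008966 kg/m³ = 0.8966 mg/L.

0.897 mg/L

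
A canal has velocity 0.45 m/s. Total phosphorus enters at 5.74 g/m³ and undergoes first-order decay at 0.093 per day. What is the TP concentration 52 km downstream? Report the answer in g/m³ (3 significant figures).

5.07 g/m³

Travel time t = 52 km / 0.45 m/s = 5.2e+04/0.45 = 1.156e+05 s = 1.337 d.
First-order decay: C = 5.74·exp(−0.093·1.337) = 5.74·0.883 = 5.069 g/m³.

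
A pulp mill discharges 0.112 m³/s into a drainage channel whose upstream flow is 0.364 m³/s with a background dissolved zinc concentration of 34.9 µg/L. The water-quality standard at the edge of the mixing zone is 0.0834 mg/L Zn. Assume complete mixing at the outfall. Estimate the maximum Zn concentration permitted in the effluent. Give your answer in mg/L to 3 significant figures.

34.9 µg/L = 0.0349 mg/L.
Mass balance: 0.0834·0.476 = 0.112·Cₑ + 0.364·0.0349.
Cₑ = (0.0397 − 0.0127) / 0.112 = 0.241 mg/L.

0.241 mg/L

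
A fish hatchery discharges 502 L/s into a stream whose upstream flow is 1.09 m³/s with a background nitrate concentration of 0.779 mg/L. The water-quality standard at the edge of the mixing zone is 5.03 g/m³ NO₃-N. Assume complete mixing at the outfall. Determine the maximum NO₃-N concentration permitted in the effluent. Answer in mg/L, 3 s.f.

14.3 mg/L

502 L/s = 0.502 m³/s.
Mass balance: 5.03·1.592 = 0.502·Cₑ + 1.09·0.779.
Cₑ = (8.008 − 0.8491) / 0.502 = 14.26 mg/L.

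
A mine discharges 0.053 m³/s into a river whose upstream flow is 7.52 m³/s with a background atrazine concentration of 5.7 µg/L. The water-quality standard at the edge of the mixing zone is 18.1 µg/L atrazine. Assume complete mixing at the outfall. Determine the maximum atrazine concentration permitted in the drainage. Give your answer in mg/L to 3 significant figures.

1.78 mg/L

5.7 µg/L = 0.0057 mg/L.
18.1 µg/L = 0.0181 mg/L.
Mass balance: 0.0181·7.573 = 0.053·Cₑ + 7.52·0.0057.
Cₑ = (0.1371 − 0.04286) / 0.053 = 1.777 mg/L.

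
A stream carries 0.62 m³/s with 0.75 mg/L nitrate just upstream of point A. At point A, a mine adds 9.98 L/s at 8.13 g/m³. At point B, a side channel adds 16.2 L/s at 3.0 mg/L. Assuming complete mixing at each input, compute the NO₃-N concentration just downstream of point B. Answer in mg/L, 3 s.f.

0.920 mg/L

9.98 L/s = 0.00998 m³/s.
After input A: C = (0.62·0.75 + 0.00998·8.13) / 0.63 = 0.8669 mg/L.
16.2 L/s = 0.0162 m³/s.
After input B: C = (0.63·0.8669 + 0.0162·3) / 0.6462 = 0.9204 mg/L.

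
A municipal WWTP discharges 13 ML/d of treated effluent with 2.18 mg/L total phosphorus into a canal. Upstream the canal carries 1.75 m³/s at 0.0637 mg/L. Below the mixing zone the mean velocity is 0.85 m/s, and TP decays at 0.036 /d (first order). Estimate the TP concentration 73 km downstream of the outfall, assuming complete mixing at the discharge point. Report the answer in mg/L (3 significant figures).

0.223 mg/L

13 ML/d = 0.1505 m³/s.
After complete mixing, C₀ = (0.1505·2.18 + 1.75·0.0637) / 1.9 = 0.2313 mg/L.
Travel time t = 7.3e+04 m / 0.85 m/s = 8.588e+04 s = 0.994 d.
C = 0.2313·exp(−0.036·0.994) = 0.2313·0.9648 = 0.2231 mg/L.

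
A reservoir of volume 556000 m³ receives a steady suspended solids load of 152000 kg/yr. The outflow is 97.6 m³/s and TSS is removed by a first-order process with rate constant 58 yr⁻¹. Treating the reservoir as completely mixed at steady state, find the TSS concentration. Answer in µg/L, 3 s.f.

Outflow Q = 97.6 m³/s × 3.156e+07 s/yr = 3.08e+09 m³/yr.
Steady-state CSTR mass balance: W = Q·C + k·V·C, so C = W/(Q + kV).
Q + kV = 3.08e+09 + 58·556000 = 3.112e+09 m³/yr.
C = 152000/3.112e+09 = 4.884e-05 kg/m³ = 0.04884 mg/L = 48.84 µg/L.

48.8 µg/L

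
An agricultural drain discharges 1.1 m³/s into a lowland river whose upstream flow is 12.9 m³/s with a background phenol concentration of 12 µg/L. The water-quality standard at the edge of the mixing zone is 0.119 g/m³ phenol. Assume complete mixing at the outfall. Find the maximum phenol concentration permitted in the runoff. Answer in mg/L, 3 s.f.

12 µg/L = 0.012 mg/L.
Mass balance: 0.119·14 = 1.1·Cₑ + 12.9·0.012.
Cₑ = (1.666 − 0.1548) / 1.1 = 1.374 mg/L.

1.37 mg/L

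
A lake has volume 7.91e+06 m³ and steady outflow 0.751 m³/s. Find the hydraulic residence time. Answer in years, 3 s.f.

Q = 0.751 m³/s × 3.156e+07 s/yr = 2.37e+07 m³/yr.
Hydraulic residence time τ = V/Q = 7.91e+06/2.37e+07 = 0.3338 yr.

0.334 yr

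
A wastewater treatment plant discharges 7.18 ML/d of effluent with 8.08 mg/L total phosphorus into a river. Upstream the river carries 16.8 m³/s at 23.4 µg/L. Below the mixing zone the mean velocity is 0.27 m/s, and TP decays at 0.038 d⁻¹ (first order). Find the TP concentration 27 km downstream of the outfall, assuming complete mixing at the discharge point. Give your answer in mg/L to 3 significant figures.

7.18 ML/d = 0.0831 m³/s.
23.4 µg/L = 0.0234 mg/L.
After complete mixing, C₀ = (0.0831·8.08 + 16.8·0.0234) / 16.88 = 0.06306 mg/L.
Travel time t = 2.7e+04 m / 0.27 m/s = 1e+05 s = 1.157 d.
C = 0.06306·exp(−0.038·1.157) = 0.06306·0.957 = 0.06034 mg/L.

0.0603 mg/L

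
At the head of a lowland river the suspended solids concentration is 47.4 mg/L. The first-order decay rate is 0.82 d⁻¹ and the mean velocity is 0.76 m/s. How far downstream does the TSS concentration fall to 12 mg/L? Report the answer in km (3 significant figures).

From C = C₀·e^(−kt), t = ln(C₀/C)/k = ln(47.4/12)/0.82 = 1.374/0.82 = 1.675 d.
Distance = v·t = 0.76 m/s × 1.447e+05 s = 1.1e+05 m = 110 km.

110 km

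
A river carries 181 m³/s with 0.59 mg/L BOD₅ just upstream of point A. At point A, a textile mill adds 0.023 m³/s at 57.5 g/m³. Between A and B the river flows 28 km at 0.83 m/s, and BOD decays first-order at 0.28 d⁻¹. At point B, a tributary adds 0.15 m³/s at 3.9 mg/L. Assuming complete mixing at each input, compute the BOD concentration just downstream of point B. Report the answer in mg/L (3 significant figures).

0.538 mg/L

After input A: C = (181·0.59 + 0.023·57.5) / 181 = 0.5972 mg/L.
Over the 28 km reach to input B (t = 3.373e+04 s = 0.3905 d), decay gives C = 0.5972·exp(−0.28·0.3905) = 0.5354 mg/L.
After input B: C = (181·0.5354 + 0.15·3.9) / 181.2 = 0.5382 mg/L.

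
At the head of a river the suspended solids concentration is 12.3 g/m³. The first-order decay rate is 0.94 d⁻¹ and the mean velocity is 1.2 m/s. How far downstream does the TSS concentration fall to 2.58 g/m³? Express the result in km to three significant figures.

From C = C₀·e^(−kt), t = ln(C₀/C)/k = ln(12.3/2.58)/0.94 = 1.562/0.94 = 1.661 d.
Distance = v·t = 1.2 m/s × 1.436e+05 s = 1.723e+05 m = 172.3 km.

172 km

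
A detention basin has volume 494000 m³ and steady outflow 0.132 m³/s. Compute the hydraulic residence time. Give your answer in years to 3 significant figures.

Q = 0.132 m³/s × 3.156e+07 s/yr = 4.166e+06 m³/yr.
Hydraulic residence time τ = V/Q = 494000/4.166e+06 = 0.1186 yr.

0.119 yr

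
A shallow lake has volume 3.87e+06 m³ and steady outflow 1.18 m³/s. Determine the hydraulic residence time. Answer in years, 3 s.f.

Q = 1.18 m³/s × 3.156e+07 s/yr = 3.724e+07 m³/yr.
Hydraulic residence time τ = V/Q = 3.87e+06/3.724e+07 = 0.1039 yr.

0.104 yr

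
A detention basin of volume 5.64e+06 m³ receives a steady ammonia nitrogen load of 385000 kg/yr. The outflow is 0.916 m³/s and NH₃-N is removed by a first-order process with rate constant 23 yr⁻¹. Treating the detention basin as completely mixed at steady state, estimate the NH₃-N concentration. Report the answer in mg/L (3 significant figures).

Outflow Q = 0.916 m³/s × 3.156e+07 s/yr = 2.891e+07 m³/yr.
Steady-state CSTR mass balance: W = Q·C + k·V·C, so C = W/(Q + kV).
Q + kV = 2.891e+07 + 23·5.64e+06 = 1.586e+08 m³/yr.
C = 385000/1.586e+08 = 0.002427 kg/m³ = 2.427 mg/L.

2.43 mg/L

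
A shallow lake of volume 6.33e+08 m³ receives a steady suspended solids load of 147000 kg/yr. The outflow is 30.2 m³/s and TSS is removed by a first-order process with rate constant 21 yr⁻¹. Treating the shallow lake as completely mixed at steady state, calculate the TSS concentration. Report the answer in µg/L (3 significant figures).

Outflow Q = 30.2 m³/s × 3.156e+07 s/yr = 9.53e+08 m³/yr.
Steady-state CSTR mass balance: W = Q·C + k·V·C, so C = W/(Q + kV).
Q + kV = 9.53e+08 + 21·6.33e+08 = 1.425e+10 m³/yr.
C = 147000/1.425e+10 = 1.032e-05 kg/m³ = 0.01032 mg/L = 10.32 µg/L.

10.3 µg/L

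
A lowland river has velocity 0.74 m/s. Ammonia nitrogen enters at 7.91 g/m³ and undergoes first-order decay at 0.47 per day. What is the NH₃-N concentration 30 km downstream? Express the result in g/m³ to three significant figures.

6.34 g/m³

Travel time t = 30 km / 0.74 m/s = 3e+04/0.74 = 4.054e+04 s = 0.4692 d.
First-order decay: C = 7.91·exp(−0.47·0.4692) = 7.91·0.8021 = 6.345 g/m³.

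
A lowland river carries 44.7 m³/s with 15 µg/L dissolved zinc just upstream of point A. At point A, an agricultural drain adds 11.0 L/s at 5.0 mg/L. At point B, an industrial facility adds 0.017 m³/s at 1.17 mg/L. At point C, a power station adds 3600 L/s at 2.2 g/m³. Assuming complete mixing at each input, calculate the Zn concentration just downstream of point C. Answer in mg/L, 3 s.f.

0.179 mg/L

15 µg/L = 0.015 mg/L.
11.0 L/s = 0.011 m³/s.
After input A: C = (44.7·0.015 + 0.011·5) / 44.71 = 0.01623 mg/L.
After input B: C = (44.71·0.01623 + 0.017·1.17) / 44.73 = 0.01666 mg/L.
3600 L/s = 3.6 m³/s.
After input C: C = (44.73·0.01666 + 3.6·2.2) / 48.33 = 0.1793 mg/L.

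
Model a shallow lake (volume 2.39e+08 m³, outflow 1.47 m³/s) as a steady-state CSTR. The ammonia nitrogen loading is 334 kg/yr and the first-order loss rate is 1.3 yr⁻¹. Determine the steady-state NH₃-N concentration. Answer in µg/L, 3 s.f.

Outflow Q = 1.47 m³/s × 3.156e+07 s/yr = 4.639e+07 m³/yr.
Steady-state CSTR mass balance: W = Q·C + k·V·C, so C = W/(Q + kV).
Q + kV = 4.639e+07 + 1.3·2.39e+08 = 3.571e+08 m³/yr.
C = 334/3.571e+08 = 9.353e-07 kg/m³ = 0.0009353 mg/L = 0.9353 µg/L.

0.935 µg/L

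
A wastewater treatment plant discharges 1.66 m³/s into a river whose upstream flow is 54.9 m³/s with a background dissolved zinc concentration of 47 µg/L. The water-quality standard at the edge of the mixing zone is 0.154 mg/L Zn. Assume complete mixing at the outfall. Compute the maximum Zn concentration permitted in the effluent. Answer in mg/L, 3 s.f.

3.69 mg/L

47 µg/L = 0.047 mg/L.
Mass balance: 0.154·56.56 = 1.66·Cₑ + 54.9·0.047.
Cₑ = (8.71 − 2.58) / 1.66 = 3.693 mg/L.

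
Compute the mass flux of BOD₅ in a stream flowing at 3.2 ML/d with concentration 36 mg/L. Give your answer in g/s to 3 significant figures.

1.33 g/s

3.2 ML/d = 0.03704 m³/s.
Mass flux = Q·C = 0.03704 m³/s × 36 g/m³ = 1.333 g/s.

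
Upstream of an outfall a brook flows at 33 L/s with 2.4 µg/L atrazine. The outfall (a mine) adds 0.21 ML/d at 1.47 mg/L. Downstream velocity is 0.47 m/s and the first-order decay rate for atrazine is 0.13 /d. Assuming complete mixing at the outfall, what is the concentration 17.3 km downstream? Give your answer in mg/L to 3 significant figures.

0.0975 mg/L

0.21 ML/d = 0.002431 m³/s.
33 L/s = 0.033 m³/s.
2.4 µg/L = 0.0024 mg/L.
After complete mixing, C₀ = (0.002431·1.47 + 0.033·0.0024) / 0.03543 = 0.1031 mg/L.
Travel time t = 1.73e+04 m / 0.47 m/s = 3.681e+04 s = 0.426 d.
C = 0.1031·exp(−0.13·0.426) = 0.1031·0.9461 = 0.09752 mg/L.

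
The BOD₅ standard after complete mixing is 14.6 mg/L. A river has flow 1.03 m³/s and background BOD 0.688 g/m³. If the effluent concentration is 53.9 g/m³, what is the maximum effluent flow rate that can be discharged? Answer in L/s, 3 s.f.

Mass balance at complete mixing: C_std·(Q_w + Q_r) = Q_w·C_e + Q_r·C_b.
Rearranging, Q_w = Q_r·(C_std − C_b)/(C_e − C_std) = 1.03·(14.6 − 0.688) / (53.9 − 14.6) = 0.3646 m³/s.
= 364.6 L/s.

365 L/s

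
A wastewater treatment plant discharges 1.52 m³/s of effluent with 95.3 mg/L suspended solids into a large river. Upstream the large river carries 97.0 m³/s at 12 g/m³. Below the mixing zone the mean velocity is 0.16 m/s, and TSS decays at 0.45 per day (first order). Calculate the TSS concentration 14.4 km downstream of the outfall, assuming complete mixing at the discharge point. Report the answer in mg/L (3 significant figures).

After complete mixing, C₀ = (1.52·95.3 + 97·12) / 98.52 = 13.29 mg/L.
Travel time t = 1.44e+04 m / 0.16 m/s = 9e+04 s = 1.042 d.
C = 13.29·exp(−0.45·1.042) = 13.29·0.6258 = 8.314 mg/L.

8.31 mg/L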